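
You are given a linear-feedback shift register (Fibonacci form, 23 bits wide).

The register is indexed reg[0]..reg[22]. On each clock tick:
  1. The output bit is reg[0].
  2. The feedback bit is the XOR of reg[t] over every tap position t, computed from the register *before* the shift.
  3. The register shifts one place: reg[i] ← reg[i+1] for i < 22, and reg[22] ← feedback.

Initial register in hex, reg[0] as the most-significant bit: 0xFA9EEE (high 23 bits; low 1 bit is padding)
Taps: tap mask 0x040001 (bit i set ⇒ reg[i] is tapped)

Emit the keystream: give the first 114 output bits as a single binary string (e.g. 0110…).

k : reg_k → out_k, fb_k
0: 11111010100111101110111 → 1, fb=0
1: 11110101001111011101110 → 1, fb=1
2: 11101010011110111011101 → 1, fb=0
3: 11010100111101110111010 → 1, fb=0
4: 10101001111011101110100 → 1, fb=0
5: 01010011110111011101000 → 0, fb=0
6: 10100111101110111010000 → 1, fb=0
7: 01001111011101110100000 → 0, fb=0
8: 10011110111011101000000 → 1, fb=1
9: 00111101110111010000001 → 0, fb=0
10: 01111011101110100000010 → 0, fb=0
11: 11110111011101000000100 → 1, fb=1
12: 11101110111010000001001 → 1, fb=1
13: 11011101110100000010011 → 1, fb=0
14: 10111011101000000100110 → 1, fb=1
15: 01110111010000001001101 → 0, fb=0
16: 11101110100000010011010 → 1, fb=0
17: 11011101000000100110100 → 1, fb=0
18: 10111010000001001101000 → 1, fb=1
19: 01110100000010011010001 → 0, fb=1
20: 11101000000100110100011 → 1, fb=1
21: 11010000001001101000111 → 1, fb=1
22: 10100000010011010001111 → 1, fb=1
23: 01000000100110100011111 → 0, fb=1
24: 10000001001101000111111 → 1, fb=0
25: 00000010011010001111110 → 0, fb=1
26: 00000100110100011111101 → 0, fb=1
27: 00001001101000111111011 → 0, fb=1
28: 00010011010001111110111 → 0, fb=1
29: 00100110100011111101111 → 0, fb=0
30: 01001101000111111011110 → 0, fb=1
31: 10011010001111110111101 → 1, fb=0
32: 00110100011111101111010 → 0, fb=1
33: 01101000111111011110101 → 0, fb=1
34: 11010001111110111101011 → 1, fb=1
35: 10100011111101111010111 → 1, fb=0
36: 01000111111011110101110 → 0, fb=0
37: 10001111110111101011100 → 1, fb=0
38: 00011111101111010111000 → 0, fb=1
39: 00111111011110101110001 → 0, fb=1
40: 01111110111101011100011 → 0, fb=0
41: 11111101111010111000110 → 1, fb=1
42: 11111011110101110001101 → 1, fb=1
43: 11110111101011100011011 → 1, fb=0
44: 11101111010111000110110 → 1, fb=0
45: 11011110101110001101100 → 1, fb=1
46: 10111101011100011011001 → 1, fb=0
47: 01111010111000110110010 → 0, fb=1
48: 11110101110001101100101 → 1, fb=1
49: 11101011100011011001011 → 1, fb=1
50: 11010111000110110010111 → 1, fb=0
51: 10101110001101100101110 → 1, fb=1
52: 01011100011011001011101 → 0, fb=1
53: 10111000110110010111011 → 1, fb=0
54: 01110001101100101110110 → 0, fb=1
55: 11100011011001011101101 → 1, fb=1
56: 11000110110010111011011 → 1, fb=0
57: 10001101100101110110110 → 1, fb=0
58: 00011011001011101101100 → 0, fb=0
59: 00110110010111011011000 → 0, fb=1
60: 01101100101110110110001 → 0, fb=1
61: 11011001011101101100011 → 1, fb=1
62: 10110010111011011000111 → 1, fb=1
63: 01100101110110110001111 → 0, fb=0
64: 11001011101101100011110 → 1, fb=0
65: 10010111011011000111100 → 1, fb=0
66: 00101110110110001111000 → 0, fb=1
67: 01011101101100011110001 → 0, fb=1
68: 10111011011000111100011 → 1, fb=1
69: 01110110110001111000111 → 0, fb=0
70: 11101101100011110001110 → 1, fb=1
71: 11011011000111100011101 → 1, fb=0
72: 10110110001111000111010 → 1, fb=0
73: 01101100011110001110100 → 0, fb=1
74: 11011000111100011101001 → 1, fb=1
75: 10110001111000111010011 → 1, fb=0
76: 01100011110001110100110 → 0, fb=0
77: 11000111100011101001100 → 1, fb=1
78: 10001111000111010011001 → 1, fb=0
79: 00011110001110100110010 → 0, fb=1
80: 00111100011101001100101 → 0, fb=0
81: 01111000111010011001010 → 0, fb=0
82: 11110001110100110010100 → 1, fb=0
83: 11100011101001100101000 → 1, fb=1
84: 11000111010011001010001 → 1, fb=0
85: 10001110100110010100010 → 1, fb=1
86: 00011101001100101000101 → 0, fb=0
87: 00111010011001010001010 → 0, fb=0
88: 01110100110010100010100 → 0, fb=1
89: 11101001100101000101001 → 1, fb=1
90: 11010011001010001010011 → 1, fb=0
91: 10100110010100010100110 → 1, fb=1
92: 01001100101000101001101 → 0, fb=0
93: 10011001010001010011010 → 1, fb=0
94: 00110010100010100110100 → 0, fb=1
95: 01100101000101001101001 → 0, fb=0
96: 11001010001010011010010 → 1, fb=0
97: 10010100010100110100100 → 1, fb=1
98: 00101000101001101001001 → 0, fb=0
99: 01010001010011010010010 → 0, fb=1
100: 10100010100110100100101 → 1, fb=1
101: 01000101001101001001011 → 0, fb=0
102: 10001010011010010010110 → 1, fb=0
103: 00010100110100100101100 → 0, fb=0
104: 00101001101001001011000 → 0, fb=1
105: 01010011010010010110001 → 0, fb=1
106: 10100110100100101100011 → 1, fb=1
107: 01001101001001011000111 → 0, fb=0
108: 10011010010010110001110 → 1, fb=1
109: 00110100100101100011101 → 0, fb=1
110: 01101001001011000111011 → 0, fb=1
111: 11010010010110001110111 → 1, fb=0
112: 10100100101100011101110 → 1, fb=1
113: 01001001011000111011101 → 0, fb=1

111110101001111011101110100000010011010001111110111101011100011011001011101101100011110001110100110010100010100110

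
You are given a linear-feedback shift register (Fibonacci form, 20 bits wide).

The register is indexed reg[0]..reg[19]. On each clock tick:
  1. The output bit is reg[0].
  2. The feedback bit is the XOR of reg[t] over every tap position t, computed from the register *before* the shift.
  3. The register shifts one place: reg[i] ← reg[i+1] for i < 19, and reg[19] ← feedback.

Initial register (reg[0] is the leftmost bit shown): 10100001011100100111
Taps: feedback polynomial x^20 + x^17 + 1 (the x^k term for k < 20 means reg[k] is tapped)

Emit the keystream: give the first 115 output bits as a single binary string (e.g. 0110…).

1010000101110010011101001000011111011100110100100011101010011110111111000010110001100011101101000100111111000011001

tick  register→output (feedback)
  0  10100001011100100111→1 (0)
  1  01000010111001001110→0 (1)
  2  10000101110010011101→1 (0)
  3  00001011100100111010→0 (0)
  4  00010111001001110100→0 (1)
  5  00101110010011101001→0 (0)
  6  01011100100111010010→0 (0)
  7  10111001001110100100→1 (0)
  8  01110010011101001000→0 (0)
  9  11100100111010010000→1 (1)
 10  11001001110100100001→1 (1)
 11  10010011101001000011→1 (1)
 12  00100111010010000111→0 (1)
 13  01001110100100001111→0 (1)
 14  10011101001000011111→1 (0)
 15  00111010010000111110→0 (1)
 16  01110100100001111101→0 (1)
 17  11101001000011111011→1 (1)
 18  11010010000111110111→1 (0)
 19  10100100001111101110→1 (0)
 20  01001000011111011100→0 (1)
 21  10010000111110111001→1 (1)
 22  00100001111101110011→0 (0)
 23  01000011111011100110→0 (1)
 24  10000111110111001101→1 (0)
 25  00001111101110011010→0 (0)
 26  00011111011100110100→0 (1)
 27  00111110111001101001→0 (0)
 28  01111101110011010010→0 (0)
 29  11111011100110100100→1 (0)
 30  11110111001101001000→1 (1)
 31  11101110011010010001→1 (1)
 32  11011100110100100011→1 (1)
 33  10111001101001000111→1 (0)
 34  01110011010010001110→0 (1)
 35  11100110100100011101→1 (0)
 36  11001101001000111010→1 (1)
 37  10011010010001110101→1 (0)
 38  00110100100011101010→0 (0)
 39  01101001000111010100→0 (1)
 40  11010010001110101001→1 (1)
 41  10100100011101010011→1 (1)
 42  01001000111010100111→0 (1)
 43  10010001110101001111→1 (0)
 44  00100011101010011110→0 (1)
 45  01000111010100111101→0 (1)
 46  10001110101001111011→1 (1)
 47  00011101010011110111→0 (1)
 48  00111010100111101111→0 (1)
 49  01110101001111011111→0 (1)
 50  11101010011110111111→1 (0)
 51  11010100111101111110→1 (0)
 52  10101001111011111100→1 (0)
 53  01010011110111111000→0 (0)
 54  10100111101111110000→1 (1)
 55  01001111011111100001→0 (0)
 56  10011110111111000010→1 (1)
 57  00111101111110000101→0 (1)
 58  01111011111100001011→0 (0)
 59  11110111111000010110→1 (0)
 60  11101111110000101100→1 (0)
 61  11011111100001011000→1 (1)
 62  10111111000010110001→1 (1)
 63  01111110000101100011→0 (0)
 64  11111100001011000110→1 (0)
 65  11111000010110001100→1 (0)
 66  11110000101100011000→1 (1)
 67  11100001011000110001→1 (1)
 68  11000010110001100011→1 (1)
 69  10000101100011000111→1 (0)
 70  00001011000110001110→0 (1)
 71  00010110001100011101→0 (1)
 72  00101100011000111011→0 (0)
 73  01011000110001110110→0 (1)
 74  10110001100011101101→1 (0)
 75  01100011000111011010→0 (0)
 76  11000110001110110100→1 (0)
 77  10001100011101101000→1 (1)
 78  00011000111011010001→0 (0)
 79  00110001110110100010→0 (0)
 80  01100011101101000100→0 (1)
 81  11000111011010001001→1 (1)
 82  10001110110100010011→1 (1)
 83  00011101101000100111→0 (1)
 84  00111011010001001111→0 (1)
 85  01110110100010011111→0 (1)
 86  11101101000100111111→1 (0)
 87  11011010001001111110→1 (0)
 88  10110100010011111100→1 (0)
 89  01101000100111111000→0 (0)
 90  11010001001111110000→1 (1)
 91  10100010011111100001→1 (1)
 92  01000100111111000011→0 (0)
 93  10001001111110000110→1 (0)
 94  00010011111100001100→0 (1)
 95  00100111111000011001→0 (0)
 96  01001111110000110010→0 (0)
 97  10011111100001100100→1 (0)
 98  00111111000011001000→0 (0)
 99  01111110000110010000→0 (0)
100  11111100001100100000→1 (1)
101  11111000011001000001→1 (1)
102  11110000110010000011→1 (1)
103  11100001100100000111→1 (0)
104  11000011001000001110→1 (0)
105  10000110010000011100→1 (0)
106  00001100100000111000→0 (0)
107  00011001000001110000→0 (0)
108  00110010000011100000→0 (0)
109  01100100000111000000→0 (0)
110  11001000001110000000→1 (1)
111  10010000011100000001→1 (1)
112  00100000111000000011→0 (0)
113  01000001110000000110→0 (1)
114  10000011100000001101→1 (0)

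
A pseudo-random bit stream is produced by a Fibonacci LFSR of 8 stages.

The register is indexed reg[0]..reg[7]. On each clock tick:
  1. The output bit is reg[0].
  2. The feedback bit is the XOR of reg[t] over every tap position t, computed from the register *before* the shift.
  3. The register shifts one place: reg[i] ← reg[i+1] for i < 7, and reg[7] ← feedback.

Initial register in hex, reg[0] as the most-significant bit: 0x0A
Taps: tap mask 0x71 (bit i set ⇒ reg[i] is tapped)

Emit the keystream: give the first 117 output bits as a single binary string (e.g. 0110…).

000010100111110101010111000001100010101100110010111111011110011011101110010101001010001001011010001100111001111000110

step | reg (before) | out | fb
   0 | 00001010 | 0 | 0
   1 | 00010100 | 0 | 1
   2 | 00101001 | 0 | 1
   3 | 01010011 | 0 | 1
   4 | 10100111 | 1 | 1
   5 | 01001111 | 0 | 1
   6 | 10011111 | 1 | 0
   7 | 00111110 | 0 | 1
   8 | 01111101 | 0 | 0
   9 | 11111010 | 1 | 1
  10 | 11110101 | 1 | 0
  11 | 11101010 | 1 | 1
  12 | 11010101 | 1 | 0
  13 | 10101010 | 1 | 1
  14 | 01010101 | 0 | 1
  15 | 10101011 | 1 | 1
  16 | 01010111 | 0 | 0
  17 | 10101110 | 1 | 0
  18 | 01011100 | 0 | 0
  19 | 10111000 | 1 | 0
  20 | 01110000 | 0 | 0
  21 | 11100000 | 1 | 1
  22 | 11000001 | 1 | 1
  23 | 10000011 | 1 | 0
  24 | 00000110 | 0 | 0
  25 | 00001100 | 0 | 0
  26 | 00011000 | 0 | 1
  27 | 00110001 | 0 | 0
  28 | 01100010 | 0 | 1
  29 | 11000101 | 1 | 0
  30 | 10001010 | 1 | 1
  31 | 00010101 | 0 | 1
  32 | 00101011 | 0 | 0
  33 | 01010110 | 0 | 0
  34 | 10101100 | 1 | 1
  35 | 01011001 | 0 | 1
  36 | 10110011 | 1 | 0
  37 | 01100110 | 0 | 0
  38 | 11001100 | 1 | 1
  39 | 10011001 | 1 | 0
  40 | 00110010 | 0 | 1
  41 | 01100101 | 0 | 1
  42 | 11001011 | 1 | 1
  43 | 10010111 | 1 | 1
  44 | 00101111 | 0 | 1
  45 | 01011111 | 0 | 1
  46 | 10111111 | 1 | 0
  47 | 01111110 | 0 | 1
  48 | 11111101 | 1 | 1
  49 | 11111011 | 1 | 1
  50 | 11110111 | 1 | 1
  51 | 11101111 | 1 | 0
  52 | 11011110 | 1 | 0
  53 | 10111100 | 1 | 1
  54 | 01111001 | 0 | 1
  55 | 11110011 | 1 | 0
  56 | 11100110 | 1 | 1
  57 | 11001101 | 1 | 1
  58 | 10011011 | 1 | 1
  59 | 00110111 | 0 | 0
  60 | 01101110 | 0 | 1
  61 | 11011101 | 1 | 1
  62 | 10111011 | 1 | 1
  63 | 01110111 | 0 | 0
  64 | 11101110 | 1 | 0
  65 | 11011100 | 1 | 1
  66 | 10111001 | 1 | 0
  67 | 01110010 | 0 | 1
  68 | 11100101 | 1 | 0
  69 | 11001010 | 1 | 1
  70 | 10010101 | 1 | 0
  71 | 00101010 | 0 | 0
  72 | 01010100 | 0 | 1
  73 | 10101001 | 1 | 0
  74 | 01010010 | 0 | 1
  75 | 10100101 | 1 | 0
  76 | 01001010 | 0 | 0
  77 | 10010100 | 1 | 0
  78 | 00101000 | 0 | 1
  79 | 01010001 | 0 | 0
  80 | 10100010 | 1 | 0
  81 | 01000100 | 0 | 1
  82 | 10001001 | 1 | 0
  83 | 00010010 | 0 | 1
  84 | 00100101 | 0 | 1
  85 | 01001011 | 0 | 0
  86 | 10010110 | 1 | 1
  87 | 00101101 | 0 | 0
  88 | 01011010 | 0 | 0
  89 | 10110100 | 1 | 0
  90 | 01101000 | 0 | 1
  91 | 11010001 | 1 | 1
  92 | 10100011 | 1 | 0
  93 | 01000110 | 0 | 0
  94 | 10001100 | 1 | 1
  95 | 00011001 | 0 | 1
  96 | 00110011 | 0 | 1
  97 | 01100111 | 0 | 0
  98 | 11001110 | 1 | 0
  99 | 10011100 | 1 | 1
 100 | 00111001 | 0 | 1
 101 | 01110011 | 0 | 1
 102 | 11100111 | 1 | 1
 103 | 11001111 | 1 | 0
 104 | 10011110 | 1 | 0
 105 | 00111100 | 0 | 0
 106 | 01111000 | 0 | 1
 107 | 11110001 | 1 | 1
 108 | 11100011 | 1 | 0
 109 | 11000110 | 1 | 1
 110 | 10001101 | 1 | 1
 111 | 00011011 | 0 | 0
 112 | 00110110 | 0 | 0
 113 | 01101100 | 0 | 0
 114 | 11011000 | 1 | 0
 115 | 10110000 | 1 | 1
 116 | 01100001 | 0 | 0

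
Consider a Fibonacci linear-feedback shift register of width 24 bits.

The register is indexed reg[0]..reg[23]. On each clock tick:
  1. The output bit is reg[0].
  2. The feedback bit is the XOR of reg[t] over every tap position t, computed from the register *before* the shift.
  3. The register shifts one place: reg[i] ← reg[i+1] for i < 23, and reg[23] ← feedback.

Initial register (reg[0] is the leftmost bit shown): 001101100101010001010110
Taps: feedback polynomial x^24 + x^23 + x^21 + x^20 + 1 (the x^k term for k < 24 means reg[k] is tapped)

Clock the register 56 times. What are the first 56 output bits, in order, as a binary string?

step | reg (before) | out | fb
   0 | 001101100101010001010110 | 0 | 1
   1 | 011011001010100010101101 | 0 | 1
   2 | 110110010101000101011011 | 1 | 1
   3 | 101100101010001010110111 | 1 | 1
   4 | 011001010100010101101111 | 0 | 1
   5 | 110010101000101011011111 | 1 | 0
   6 | 100101010001010110111110 | 1 | 1
   7 | 001010100010101101111101 | 0 | 1
   8 | 010101000101011011111011 | 0 | 0
   9 | 101010001010110111110110 | 1 | 0
  10 | 010100010101101111101100 | 0 | 0
  11 | 101000101011011111011000 | 1 | 0
  12 | 010001010110111110110000 | 0 | 0
  13 | 100010101101111101100000 | 1 | 1
  14 | 000101011011111011000001 | 0 | 1
  15 | 001010110111110110000011 | 0 | 1
  16 | 010101101111101100000111 | 0 | 0
  17 | 101011011111011000001110 | 1 | 1
  18 | 010110111110110000011101 | 0 | 1
  19 | 101101111101100000111011 | 1 | 1
  20 | 011011111011000001110111 | 0 | 0
  21 | 110111110110000011101110 | 1 | 1
  22 | 101111101100000111011101 | 1 | 0
  23 | 011111011000001110111010 | 0 | 1
  24 | 111110110000011101110101 | 1 | 1
  25 | 111101100000111011101011 | 1 | 1
  26 | 111011000001110111010111 | 1 | 1
  27 | 110110000011101110101111 | 1 | 0
  28 | 101100000111011101011110 | 1 | 1
  29 | 011000001110111010111101 | 0 | 1
  30 | 110000011101110101111011 | 1 | 1
  31 | 100000111011101011110111 | 1 | 1
  32 | 000001110111010111101111 | 0 | 1
  33 | 000011101110101111011111 | 0 | 1
  34 | 000111011101011110111111 | 0 | 1
  35 | 001110111010111101111111 | 0 | 1
  36 | 011101110101111011111111 | 0 | 1
  37 | 111011101011110111111111 | 1 | 0
  38 | 110111010111101111111110 | 1 | 1
  39 | 101110101111011111111101 | 1 | 0
  40 | 011101011110111111111010 | 0 | 1
  41 | 111010111101111111110101 | 1 | 1
  42 | 110101111011111111101011 | 1 | 1
  43 | 101011110111111111010111 | 1 | 1
  44 | 010111101111111110101111 | 0 | 1
  45 | 101111011111111101011111 | 1 | 0
  46 | 011110111111111010111110 | 0 | 0
  47 | 111101111111110101111100 | 1 | 1
  48 | 111011111111101011111001 | 1 | 1
  49 | 110111111111010111110011 | 1 | 0
  50 | 101111111110101111100110 | 1 | 0
  51 | 011111111101011111001100 | 0 | 0
  52 | 111111111010111110011000 | 1 | 0
  53 | 111111110101111100110000 | 1 | 1
  54 | 111111101011111001100001 | 1 | 0
  55 | 111111010111110011000010 | 1 | 1

00110110010101000101011011111011000001110111010111101111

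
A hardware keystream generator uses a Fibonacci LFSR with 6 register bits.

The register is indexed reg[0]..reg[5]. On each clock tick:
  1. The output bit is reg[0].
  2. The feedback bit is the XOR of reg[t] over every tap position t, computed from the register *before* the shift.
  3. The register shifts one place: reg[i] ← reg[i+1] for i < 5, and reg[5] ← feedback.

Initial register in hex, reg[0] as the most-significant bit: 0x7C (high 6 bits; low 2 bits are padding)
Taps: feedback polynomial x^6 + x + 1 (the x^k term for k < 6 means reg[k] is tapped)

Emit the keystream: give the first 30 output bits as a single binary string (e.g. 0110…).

k : reg_k → out_k, fb_k
0: 011111 → 0, fb=1
1: 111111 → 1, fb=0
2: 111110 → 1, fb=0
3: 111100 → 1, fb=0
4: 111000 → 1, fb=0
5: 110000 → 1, fb=0
6: 100000 → 1, fb=1
7: 000001 → 0, fb=0
8: 000010 → 0, fb=0
9: 000100 → 0, fb=0
10: 001000 → 0, fb=0
11: 010000 → 0, fb=1
12: 100001 → 1, fb=1
13: 000011 → 0, fb=0
14: 000110 → 0, fb=0
15: 001100 → 0, fb=0
16: 011000 → 0, fb=1
17: 110001 → 1, fb=0
18: 100010 → 1, fb=1
19: 000101 → 0, fb=0
20: 001010 → 0, fb=0
21: 010100 → 0, fb=1
22: 101001 → 1, fb=1
23: 010011 → 0, fb=1
24: 100111 → 1, fb=1
25: 001111 → 0, fb=0
26: 011110 → 0, fb=1
27: 111101 → 1, fb=0
28: 111010 → 1, fb=0
29: 110100 → 1, fb=0

011111100000100001100010100111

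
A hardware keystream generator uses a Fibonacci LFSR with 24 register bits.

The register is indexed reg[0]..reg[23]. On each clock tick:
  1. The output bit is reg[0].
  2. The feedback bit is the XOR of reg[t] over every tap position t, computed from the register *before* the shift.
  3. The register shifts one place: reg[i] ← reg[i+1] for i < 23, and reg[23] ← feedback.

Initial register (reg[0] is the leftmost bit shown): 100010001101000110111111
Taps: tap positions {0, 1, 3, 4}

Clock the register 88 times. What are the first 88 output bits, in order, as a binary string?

tick  register→output (feedback)
  0  100010001101000110111111→1 (0)
  1  000100011010001101111110→0 (1)
  2  001000110100011011111101→0 (0)
  3  010001101000110111111010→0 (1)
  4  100011010001101111110101→1 (0)
  5  000110100011011111101010→0 (0)
  6  001101000110111111010100→0 (1)
  7  011010001101111110101001→0 (0)
  8  110100011011111101010010→1 (1)
  9  101000110111111010100101→1 (1)
 10  010001101111110101001011→0 (1)
 11  100011011111101010010111→1 (0)
 12  000110111111010100101110→0 (0)
 13  001101111110101001011100→0 (1)
 14  011011111101010010111001→0 (0)
 15  110111111010100101110010→1 (0)
 16  101111110101001011100100→1 (1)
 17  011111101010010111001001→0 (1)
 18  111111010100101110010011→1 (0)
 19  111110101001011100100110→1 (0)
 20  111101010010111001001100→1 (1)
 21  111010100101110010011001→1 (1)
 22  110101001011100100110011→1 (1)
 23  101010010111001001100111→1 (0)
 24  010100101110010011001110→0 (0)
 25  101001011100100110011100→1 (1)
 26  010010111001001100111001→0 (0)
 27  100101110010011001110010→1 (0)
 28  001011100100110011100100→0 (1)
 29  010111001001100111001001→0 (1)
 30  101110010011001110010011→1 (1)
 31  011100100110011100100111→0 (0)
 32  111001001100111001001110→1 (0)
 33  110010011001110010011100→1 (1)
 34  100100110011100100111001→1 (0)
 35  001001100111001001110010→0 (0)
 36  010011001110010011100100→0 (0)
 37  100110011100100111001000→1 (1)
 38  001100111001001110010001→0 (1)
 39  011001110010011100100011→0 (1)
 40  110011100100111001000111→1 (1)
 41  100111001001110010001111→1 (1)
 42  001110010011100100011111→0 (0)
 43  011100100111001000111110→0 (0)
 44  111001001110010001111100→1 (0)
 45  110010011100100011111000→1 (1)
 46  100100111001000111110001→1 (0)
 47  001001110010001111100010→0 (0)
 48  010011100100011111000100→0 (0)
 49  100111001000111110001000→1 (1)
 50  001110010001111100010001→0 (0)
 51  011100100011111000100010→0 (0)
 52  111001000111110001000100→1 (0)
 53  110010001111100010001000→1 (1)
 54  100100011111000100010001→1 (0)
 55  001000111110001000100010→0 (0)
 56  010001111100010001000100→0 (1)
 57  100011111000100010001001→1 (0)
 58  000111110001000100010010→0 (0)
 59  001111100010001000100100→0 (0)
 60  011111000100010001001000→0 (1)
 61  111110001000100010010001→1 (0)
 62  111100010001000100100010→1 (1)
 63  111000100010001001000101→1 (0)
 64  110001000100010010001010→1 (0)
 65  100010001000100100010100→1 (0)
 66  000100010001001000101000→0 (1)
 67  001000100010010001010001→0 (0)
 68  010001000100100010100010→0 (1)
 69  100010001001000101000101→1 (0)
 70  000100010010001010001010→0 (1)
 71  001000100100010100010101→0 (0)
 72  010001001000101000101010→0 (1)
 73  100010010001010001010101→1 (0)
 74  000100100010100010101010→0 (1)
 75  001001000101000101010101→0 (0)
 76  010010001010001010101010→0 (0)
 77  100100010100010101010100→1 (0)
 78  001000101000101010101000→0 (0)
 79  010001010001010101010000→0 (1)
 80  100010100010101010100001→1 (0)
 81  000101000101010101000010→0 (1)
 82  001010001010101010000101→0 (1)
 83  010100010101010100001011→0 (0)
 84  101000101010101000010110→1 (1)
 85  010001010101010000101101→0 (1)
 86  100010101010100001011011→1 (0)
 87  000101010101000010110110→0 (1)

1000100011010001101111110101001011100100110011100100111001000111110001000100010010001010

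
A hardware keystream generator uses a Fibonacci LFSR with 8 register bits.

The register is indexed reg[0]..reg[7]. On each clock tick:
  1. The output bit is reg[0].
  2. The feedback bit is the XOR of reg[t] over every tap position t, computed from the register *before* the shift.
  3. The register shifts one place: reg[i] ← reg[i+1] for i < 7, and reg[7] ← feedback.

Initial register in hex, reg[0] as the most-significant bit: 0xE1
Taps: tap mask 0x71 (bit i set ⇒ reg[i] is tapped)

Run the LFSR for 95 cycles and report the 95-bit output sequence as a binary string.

step | reg (before) | out | fb
   0 | 11100001 | 1 | 1
   1 | 11000011 | 1 | 0
   2 | 10000110 | 1 | 1
   3 | 00001101 | 0 | 0
   4 | 00011010 | 0 | 0
   5 | 00110100 | 0 | 1
   6 | 01101001 | 0 | 1
   7 | 11010011 | 1 | 0
   8 | 10100110 | 1 | 1
   9 | 01001101 | 0 | 0
  10 | 10011010 | 1 | 1
  11 | 00110101 | 0 | 1
  12 | 01101011 | 0 | 0
  13 | 11010110 | 1 | 1
  14 | 10101101 | 1 | 1
  15 | 01011011 | 0 | 0
  16 | 10110110 | 1 | 1
  17 | 01101101 | 0 | 0
  18 | 11011010 | 1 | 1
  19 | 10110101 | 1 | 0
  20 | 01101010 | 0 | 0
  21 | 11010100 | 1 | 0
  22 | 10101000 | 1 | 0
  23 | 01010000 | 0 | 0
  24 | 10100000 | 1 | 1
  25 | 01000001 | 0 | 0
  26 | 10000010 | 1 | 0
  27 | 00000100 | 0 | 1
  28 | 00001001 | 0 | 1
  29 | 00010011 | 0 | 1
  30 | 00100111 | 0 | 0
  31 | 01001110 | 0 | 1
  32 | 10011101 | 1 | 1
  33 | 00111011 | 0 | 0
  34 | 01110110 | 0 | 0
  35 | 11101100 | 1 | 1
  36 | 11011001 | 1 | 0
  37 | 10110010 | 1 | 0
  38 | 01100100 | 0 | 1
  39 | 11001001 | 1 | 0
  40 | 10010010 | 1 | 0
  41 | 00100100 | 0 | 1
  42 | 01001001 | 0 | 1
  43 | 10010011 | 1 | 0
  44 | 00100110 | 0 | 0
  45 | 01001100 | 0 | 0
  46 | 10011000 | 1 | 0
  47 | 00110000 | 0 | 0
  48 | 01100000 | 0 | 0
  49 | 11000000 | 1 | 1
  50 | 10000001 | 1 | 1
  51 | 00000011 | 0 | 1
  52 | 00000111 | 0 | 0
  53 | 00001110 | 0 | 1
  54 | 00011101 | 0 | 0
  55 | 00111010 | 0 | 0
  56 | 01110100 | 0 | 1
  57 | 11101001 | 1 | 0
  58 | 11010010 | 1 | 0
  59 | 10100100 | 1 | 0
  60 | 01001000 | 0 | 1
  61 | 10010001 | 1 | 1
  62 | 00100011 | 0 | 1
  63 | 01000111 | 0 | 0
  64 | 10001110 | 1 | 0
  65 | 00011100 | 0 | 0
  66 | 00111000 | 0 | 1
  67 | 01110001 | 0 | 0
  68 | 11100010 | 1 | 0
  69 | 11000100 | 1 | 0
  70 | 10001000 | 1 | 0
  71 | 00010000 | 0 | 0
  72 | 00100000 | 0 | 0
  73 | 01000000 | 0 | 0
  74 | 10000000 | 1 | 1
  75 | 00000001 | 0 | 0
  76 | 00000010 | 0 | 1
  77 | 00000101 | 0 | 1
  78 | 00001011 | 0 | 0
  79 | 00010110 | 0 | 0
  80 | 00101100 | 0 | 0
  81 | 01011000 | 0 | 1
  82 | 10110001 | 1 | 1
  83 | 01100011 | 0 | 1
  84 | 11000111 | 1 | 1
  85 | 10001111 | 1 | 0
  86 | 00011110 | 0 | 1
  87 | 00111101 | 0 | 0
  88 | 01111010 | 0 | 0
  89 | 11110100 | 1 | 0
  90 | 11101000 | 1 | 0
  91 | 11010000 | 1 | 1
  92 | 10100001 | 1 | 1
  93 | 01000011 | 0 | 1
  94 | 10000111 | 1 | 1

11100001101001101011011010100000100111011001001001100000011101001000111000100000001011000111101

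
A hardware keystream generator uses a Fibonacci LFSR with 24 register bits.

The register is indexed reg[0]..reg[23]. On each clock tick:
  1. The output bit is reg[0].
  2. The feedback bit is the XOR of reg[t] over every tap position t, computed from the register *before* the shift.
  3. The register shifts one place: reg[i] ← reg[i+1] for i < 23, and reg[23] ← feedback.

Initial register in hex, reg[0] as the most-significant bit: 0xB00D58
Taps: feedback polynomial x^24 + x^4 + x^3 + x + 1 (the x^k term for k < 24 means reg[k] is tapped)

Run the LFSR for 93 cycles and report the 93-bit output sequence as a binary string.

101100000000110101011000010100001010100010101111011111100011011001111101100100001000111010110

tick  register→output (feedback)
  0  101100000000110101011000→1 (0)
  1  011000000001101010110000→0 (1)
  2  110000000011010101100001→1 (0)
  3  100000000110101011000010→1 (1)
  4  000000001101010110000101→0 (0)
  5  000000011010101100001010→0 (0)
  6  000000110101011000010100→0 (0)
  7  000001101010110000101000→0 (0)
  8  000011010101100001010000→0 (1)
  9  000110101011000010100001→0 (0)
 10  001101010110000101000010→0 (1)
 11  011010101100001010000101→0 (0)
 12  110101011000010100001010→1 (1)
 13  101010110000101000010101→1 (0)
 14  010101100001010000101010→0 (0)
 15  101011000010100001010100→1 (0)
 16  010110000101000010101000→0 (1)
 17  101100001010000101010001→1 (0)
 18  011000010100001010100010→0 (1)
 19  110000101000010101000101→1 (0)
 20  100001010000101010001010→1 (1)
 21  000010100001010100010101→0 (1)
 22  000101000010101000101011→0 (1)
 23  001010000101010001010111→0 (1)
 24  010100001010100010101111→0 (0)
 25  101000010101000101011110→1 (1)
 26  010000101010001010111101→0 (1)
 27  100001010100010101111011→1 (1)
 28  000010101000101011110111→0 (1)
 29  000101010001010111101111→0 (1)
 30  001010100010101111011111→0 (1)
 31  010101000101011110111111→0 (0)
 32  101010001010111101111110→1 (0)
 33  010100010101111011111100→0 (0)
 34  101000101011110111111000→1 (1)
 35  010001010111101111110001→0 (1)
 36  100010101111011111100011→1 (0)
 37  000101011110111111000110→0 (1)
 38  001010111101111110001101→0 (1)
 39  010101111011111100011011→0 (0)
 40  101011110111111000110110→1 (0)
 41  010111101111110001101100→0 (1)
 42  101111011111100011011001→1 (1)
 43  011110111111000110110011→0 (1)
 44  111101111110001101100111→1 (1)
 45  111011111100011011001111→1 (1)
 46  110111111000110110011111→1 (0)
 47  101111110001101100111110→1 (1)
 48  011111100011011001111101→0 (1)
 49  111111000110110011111011→1 (0)
 50  111110001101100111110110→1 (0)
 51  111100011011001111101100→1 (1)
 52  111000110110011111011001→1 (0)
 53  110001101100111110110010→1 (0)
 54  100011011001111101100100→1 (0)
 55  000110110011111011001000→0 (0)
 56  001101100111110110010000→0 (1)
 57  011011001111101100100001→0 (0)
 58  110110011111011001000010→1 (0)
 59  101100111110110010000100→1 (0)
 60  011001111101100100001000→0 (1)
 61  110011111011001000010001→1 (1)
 62  100111110110010000100011→1 (1)
 63  001111101100100001000111→0 (0)
 64  011111011001000010001110→0 (1)
 65  111110110010000100011101→1 (0)
 66  111101100100001000111010→1 (1)
 67  111011001000010001110101→1 (1)
 68  110110010000100011101011→1 (0)
 69  101100100001000111010110→1 (0)
 70  011001000010001110101100→0 (1)
 71  110010000100011101011001→1 (1)
 72  100100001000111010110011→1 (0)
 73  001000010001110101100110→0 (0)
 74  010000100011101011001100→0 (1)
 75  100001000111010110011001→1 (1)
 76  000010001110101100110011→0 (1)
 77  000100011101011001100111→0 (1)
 78  001000111010110011001111→0 (0)
 79  010001110101100110011110→0 (1)
 80  100011101011001100111101→1 (0)
 81  000111010110011001111010→0 (0)
 82  001110101100110011110100→0 (0)
 83  011101011001100111101000→0 (0)
 84  111010110011001111010000→1 (1)
 85  110101100110011110100001→1 (1)
 86  101011001100111101000011→1 (0)
 87  010110011001111010000110→0 (1)
 88  101100110011110100001101→1 (0)
 89  011001100111101000011010→0 (1)
 90  110011001111010000110101→1 (1)
 91  100110011110100001101011→1 (1)
 92  001100111101000011010111→0 (1)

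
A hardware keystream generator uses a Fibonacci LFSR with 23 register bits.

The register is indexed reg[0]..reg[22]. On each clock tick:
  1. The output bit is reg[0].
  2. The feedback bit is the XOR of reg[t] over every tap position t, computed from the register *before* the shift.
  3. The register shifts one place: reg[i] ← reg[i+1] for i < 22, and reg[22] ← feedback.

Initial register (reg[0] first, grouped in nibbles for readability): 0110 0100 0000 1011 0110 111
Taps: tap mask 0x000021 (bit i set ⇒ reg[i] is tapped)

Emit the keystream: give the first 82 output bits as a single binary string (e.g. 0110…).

0110010000001011011011111100101011001101001011010010011011010001000100111111100111

tick  register→output (feedback)
  0  01100100000010110110111→0 (1)
  1  11001000000101101101111→1 (1)
  2  10010000001011011011111→1 (1)
  3  00100000010110110111111→0 (0)
  4  01000000101101101111110→0 (0)
  5  10000001011011011111100→1 (1)
  6  00000010110110111111001→0 (0)
  7  00000101101101111110010→0 (1)
  8  00001011011011111100101→0 (0)
  9  00010110110111111001010→0 (1)
 10  00101101101111110010101→0 (1)
 11  01011011011111100101011→0 (0)
 12  10110110111111001010110→1 (0)
 13  01101101111110010101100→0 (1)
 14  11011011111100101011001→1 (1)
 15  10110111111001010110011→1 (0)
 16  01101111110010101100110→0 (1)
 17  11011111100101011001101→1 (0)
 18  10111111001010110011010→1 (0)
 19  01111110010101100110100→0 (1)
 20  11111100101011001101001→1 (0)
 21  11111001010110011010010→1 (1)
 22  11110010101100110100101→1 (1)
 23  11100101011001101001011→1 (0)
 24  11001010110011010010110→1 (1)
 25  10010101100110100101101→1 (0)
 26  00101011001101001011010→0 (0)
 27  01010110011010010110100→0 (1)
 28  10101100110100101101001→1 (0)
 29  01011001101001011010010→0 (0)
 30  10110011010010110100100→1 (1)
 31  01100110100101101001001→0 (1)
 32  11001101001011010010011→1 (0)
 33  10011010010110100100110→1 (1)
 34  00110100101101001001101→0 (1)
 35  01101001011010010011011→0 (0)
 36  11010010110100100110110→1 (1)
 37  10100101101001001101101→1 (0)
 38  01001011010010011011010→0 (0)
 39  10010110100100110110100→1 (0)
 40  00101101001001101101000→0 (1)
 41  01011010010011011010001→0 (0)
 42  10110100100110110100010→1 (0)
 43  01101001001101101000100→0 (0)
 44  11010010011011010001000→1 (1)
 45  10100100110110100010001→1 (0)
 46  01001001101101000100010→0 (0)
 47  10010011011010001000100→1 (1)
 48  00100110110100010001001→0 (1)
 49  01001101101000100010011→0 (1)
 50  10011011010001000100111→1 (1)
 51  00110110100010001001111→0 (1)
 52  01101101000100010011111→0 (1)
 53  11011010001000100111111→1 (1)
 54  10110100010001001111111→1 (0)
 55  01101000100010011111110→0 (0)
 56  11010001000100111111100→1 (1)
 57  10100010001001111111001→1 (1)
 58  01000100010011111110011→0 (1)
 59  10001000100111111100111→1 (1)
 60  00010001001111111001111→0 (0)
 61  00100010011111110011110→0 (0)
 62  01000100111111100111100→0 (1)
 63  10001001111111001111001→1 (1)
 64  00010011111110011110011→0 (0)
 65  00100111111100111100110→0 (1)
 66  01001111111001111001101→0 (1)
 67  10011111110011110011011→1 (0)
 68  00111111100111100110110→0 (1)
 69  01111111001111001101101→0 (1)
 70  11111110011110011011011→1 (0)
 71  11111100111100110110110→1 (0)
 72  11111001111001101101100→1 (1)
 73  11110011110011011011001→1 (1)
 74  11100111100110110110011→1 (0)
 75  11001111001101101100110→1 (0)
 76  10011110011011011001100→1 (0)
 77  00111100110110110011000→0 (1)
 78  01111001101101100110001→0 (0)
 79  11110011011011001100010→1 (1)
 80  11100110110110011000101→1 (0)
 81  11001101101100110001010→1 (0)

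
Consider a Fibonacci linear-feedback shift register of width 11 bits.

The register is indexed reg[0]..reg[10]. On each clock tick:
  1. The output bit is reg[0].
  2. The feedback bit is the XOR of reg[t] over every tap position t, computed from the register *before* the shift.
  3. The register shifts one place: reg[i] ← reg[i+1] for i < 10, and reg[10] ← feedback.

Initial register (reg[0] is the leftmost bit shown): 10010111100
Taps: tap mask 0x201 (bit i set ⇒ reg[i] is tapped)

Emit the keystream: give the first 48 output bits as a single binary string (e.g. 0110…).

k : reg_k → out_k, fb_k
0: 10010111100 → 1, fb=1
1: 00101111001 → 0, fb=0
2: 01011110010 → 0, fb=1
3: 10111100101 → 1, fb=1
4: 01111001011 → 0, fb=1
5: 11110010111 → 1, fb=0
6: 11100101110 → 1, fb=0
7: 11001011100 → 1, fb=1
8: 10010111001 → 1, fb=1
9: 00101110011 → 0, fb=1
10: 01011100111 → 0, fb=1
11: 10111001111 → 1, fb=0
12: 01110011110 → 0, fb=1
13: 11100111101 → 1, fb=1
14: 11001111011 → 1, fb=0
15: 10011110110 → 1, fb=0
16: 00111101100 → 0, fb=0
17: 01111011000 → 0, fb=0
18: 11110110000 → 1, fb=1
19: 11101100001 → 1, fb=1
20: 11011000011 → 1, fb=0
21: 10110000110 → 1, fb=0
22: 01100001100 → 0, fb=0
23: 11000011000 → 1, fb=1
24: 10000110001 → 1, fb=1
25: 00001100011 → 0, fb=1
26: 00011000111 → 0, fb=1
27: 00110001111 → 0, fb=1
28: 01100011111 → 0, fb=1
29: 11000111111 → 1, fb=0
30: 10001111110 → 1, fb=0
31: 00011111100 → 0, fb=0
32: 00111111000 → 0, fb=0
33: 01111110000 → 0, fb=0
34: 11111100000 → 1, fb=1
35: 11111000001 → 1, fb=1
36: 11110000011 → 1, fb=0
37: 11100000110 → 1, fb=0
38: 11000001100 → 1, fb=1
39: 10000011001 → 1, fb=1
40: 00000110011 → 0, fb=1
41: 00001100111 → 0, fb=1
42: 00011001111 → 0, fb=1
43: 00110011111 → 0, fb=1
44: 01100111111 → 0, fb=1
45: 11001111111 → 1, fb=0
46: 10011111110 → 1, fb=0
47: 00111111100 → 0, fb=0

100101111001011100111101100001100011111100000110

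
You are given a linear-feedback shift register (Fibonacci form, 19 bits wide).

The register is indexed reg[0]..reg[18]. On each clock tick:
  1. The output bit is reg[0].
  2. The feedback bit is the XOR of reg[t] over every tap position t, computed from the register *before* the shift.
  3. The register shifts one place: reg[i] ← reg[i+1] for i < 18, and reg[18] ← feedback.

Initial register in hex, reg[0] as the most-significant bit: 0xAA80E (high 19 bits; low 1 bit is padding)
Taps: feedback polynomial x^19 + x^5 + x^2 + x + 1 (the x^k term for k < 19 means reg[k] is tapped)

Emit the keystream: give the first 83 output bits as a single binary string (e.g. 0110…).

10101010100000001110000010110011110101101010110000111110100110000110110101011000100

k : reg_k → out_k, fb_k
0: 1010101010000000111 → 1, fb=0
1: 0101010100000001110 → 0, fb=0
2: 1010101000000011100 → 1, fb=0
3: 0101010000000111000 → 0, fb=0
4: 1010100000001110000 → 1, fb=0
5: 0101000000011100000 → 0, fb=1
6: 1010000000111000001 → 1, fb=0
7: 0100000001110000010 → 0, fb=1
8: 1000000011100000101 → 1, fb=1
9: 0000000111000001011 → 0, fb=0
10: 0000001110000010110 → 0, fb=0
11: 0000011100000101100 → 0, fb=1
12: 0000111000001011001 → 0, fb=1
13: 0001110000010110011 → 0, fb=1
14: 0011100000101100111 → 0, fb=1
15: 0111000001011001111 → 0, fb=0
16: 1110000010110011110 → 1, fb=1
17: 1100000101100111101 → 1, fb=0
18: 1000001011001111010 → 1, fb=1
19: 0000010110011110101 → 0, fb=1
20: 0000101100111101011 → 0, fb=0
21: 0001011001111010110 → 0, fb=1
22: 0010110011110101101 → 0, fb=0
23: 0101100111101011010 → 0, fb=1
24: 1011001111010110101 → 1, fb=0
25: 0110011110101101010 → 0, fb=1
26: 1100111101011010101 → 1, fb=1
27: 1001111010110101011 → 1, fb=0
28: 0011110101101010110 → 0, fb=0
29: 0111101011010101100 → 0, fb=0
30: 1111010110101011000 → 1, fb=0
31: 1110101101010110000 → 1, fb=1
32: 1101011010101100001 → 1, fb=1
33: 1010110101011000011 → 1, fb=1
34: 0101101010110000111 → 0, fb=1
35: 1011010101100001111 → 1, fb=1
36: 0110101011000011111 → 0, fb=0
37: 1101010110000111110 → 1, fb=1
38: 1010101100001111101 → 1, fb=0
39: 0101011000011111010 → 0, fb=0
40: 1010110000111110100 → 1, fb=1
41: 0101100001111101001 → 0, fb=1
42: 1011000011111010011 → 1, fb=0
43: 0110000111110100110 → 0, fb=0
44: 1100001111101001100 → 1, fb=0
45: 1000011111010011000 → 1, fb=0
46: 0000111110100110000 → 0, fb=1
47: 0001111101001100001 → 0, fb=1
48: 0011111010011000011 → 0, fb=0
49: 0111110100110000110 → 0, fb=1
50: 1111101001100001101 → 1, fb=1
51: 1111010011000011011 → 1, fb=0
52: 1110100110000110110 → 1, fb=1
53: 1101001100001101101 → 1, fb=0
54: 1010011000011011010 → 1, fb=1
55: 0100110000110110101 → 0, fb=0
56: 1001100001101101010 → 1, fb=1
57: 0011000011011010101 → 0, fb=1
58: 0110000110110101011 → 0, fb=0
59: 1100001101101010110 → 1, fb=0
60: 1000011011010101100 → 1, fb=0
61: 0000110110101011000 → 0, fb=1
62: 0001101101010110001 → 0, fb=0
63: 0011011010101100010 → 0, fb=0
64: 0110110101011000100 → 0, fb=1
65: 1101101010110001001 → 1, fb=0
66: 1011010101100010010 → 1, fb=1
67: 0110101011000100101 → 0, fb=0
68: 1101010110001001010 → 1, fb=1
69: 1010101100010010101 → 1, fb=0
70: 0101011000100101010 → 0, fb=0
71: 1010110001001010100 → 1, fb=1
72: 0101100010010101001 → 0, fb=1
73: 1011000100101010011 → 1, fb=0
74: 0110001001010100110 → 0, fb=0
75: 1100010010101001100 → 1, fb=1
76: 1000100101010011001 → 1, fb=1
77: 0001001010100110011 → 0, fb=0
78: 0010010101001100110 → 0, fb=0
79: 0100101010011001100 → 0, fb=1
80: 1001010100110011001 → 1, fb=0
81: 0010101001100110010 → 0, fb=1
82: 0101010011001100101 → 0, fb=0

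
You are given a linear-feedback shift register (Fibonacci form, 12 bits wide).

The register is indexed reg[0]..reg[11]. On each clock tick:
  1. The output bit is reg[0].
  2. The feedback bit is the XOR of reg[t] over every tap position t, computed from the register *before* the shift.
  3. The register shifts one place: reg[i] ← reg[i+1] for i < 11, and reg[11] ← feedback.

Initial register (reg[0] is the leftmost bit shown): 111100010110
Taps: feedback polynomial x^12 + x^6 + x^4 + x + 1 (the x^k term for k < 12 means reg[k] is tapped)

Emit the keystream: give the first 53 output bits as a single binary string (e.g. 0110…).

11110001011001011100100000001101101110100011111000100

k : reg_k → out_k, fb_k
0: 111100010110 → 1, fb=0
1: 111000101100 → 1, fb=1
2: 110001011001 → 1, fb=0
3: 100010110010 → 1, fb=1
4: 000101100101 → 0, fb=1
5: 001011001011 → 0, fb=1
6: 010110010111 → 0, fb=0
7: 101100101110 → 1, fb=0
8: 011001011100 → 0, fb=1
9: 110010111001 → 1, fb=0
10: 100101110010 → 1, fb=0
11: 001011100100 → 0, fb=0
12: 010111001000 → 0, fb=0
13: 101110010000 → 1, fb=0
14: 011100100000 → 0, fb=0
15: 111001000000 → 1, fb=0
16: 110010000000 → 1, fb=1
17: 100100000001 → 1, fb=1
18: 001000000011 → 0, fb=0
19: 010000000110 → 0, fb=1
20: 100000001101 → 1, fb=1
21: 000000011011 → 0, fb=0
22: 000000110110 → 0, fb=1
23: 000001101101 → 0, fb=1
24: 000011011011 → 0, fb=1
25: 000110110111 → 0, fb=0
26: 001101101110 → 0, fb=1
27: 011011011101 → 0, fb=0
28: 110110111010 → 1, fb=0
29: 101101110100 → 1, fb=0
30: 011011101000 → 0, fb=1
31: 110111010001 → 1, fb=1
32: 101110100011 → 1, fb=1
33: 011101000111 → 0, fb=1
34: 111010001111 → 1, fb=1
35: 110100011111 → 1, fb=0
36: 101000111110 → 1, fb=0
37: 010001111100 → 0, fb=0
38: 100011111000 → 1, fb=1
39: 000111110001 → 0, fb=0
40: 001111100010 → 0, fb=0
41: 011111000100 → 0, fb=0
42: 111110001000 → 1, fb=1
43: 111100010001 → 1, fb=0
44: 111000100010 → 1, fb=1
45: 110001000101 → 1, fb=0
46: 100010001010 → 1, fb=0
47: 000100010100 → 0, fb=0
48: 001000101000 → 0, fb=1
49: 010001010001 → 0, fb=1
50: 100010100011 → 1, fb=1
51: 000101000111 → 0, fb=0
52: 001010001110 → 0, fb=1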